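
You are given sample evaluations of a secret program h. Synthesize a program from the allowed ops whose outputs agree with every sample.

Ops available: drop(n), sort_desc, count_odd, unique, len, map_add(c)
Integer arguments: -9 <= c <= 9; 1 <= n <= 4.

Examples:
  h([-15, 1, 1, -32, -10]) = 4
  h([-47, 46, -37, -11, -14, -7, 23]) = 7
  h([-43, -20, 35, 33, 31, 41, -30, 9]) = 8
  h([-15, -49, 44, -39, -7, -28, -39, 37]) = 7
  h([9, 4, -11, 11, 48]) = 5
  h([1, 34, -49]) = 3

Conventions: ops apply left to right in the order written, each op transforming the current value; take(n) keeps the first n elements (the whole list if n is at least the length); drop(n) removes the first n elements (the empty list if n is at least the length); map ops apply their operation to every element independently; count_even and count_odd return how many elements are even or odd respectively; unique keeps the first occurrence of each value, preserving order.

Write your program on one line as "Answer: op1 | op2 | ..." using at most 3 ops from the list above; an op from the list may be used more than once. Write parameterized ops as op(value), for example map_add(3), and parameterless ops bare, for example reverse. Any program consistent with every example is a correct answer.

unique | sort_desc | len

Check, running the answer program on each example:
  [-15, 1, 1, -32, -10] -> [-15, 1, -32, -10] -> [1, -10, -15, -32] -> 4
  [-47, 46, -37, -11, -14, -7, 23] -> [-47, 46, -37, -11, -14, -7, 23] -> [46, 23, -7, -11, -14, -37, -47] -> 7
  [-43, -20, 35, 33, 31, 41, -30, 9] -> [-43, -20, 35, 33, 31, 41, -30, 9] -> [41, 35, 33, 31, 9, -20, -30, -43] -> 8
  [-15, -49, 44, -39, -7, -28, -39, 37] -> [-15, -49, 44, -39, -7, -28, 37] -> [44, 37, -7, -15, -28, -39, -49] -> 7
  [9, 4, -11, 11, 48] -> [9, 4, -11, 11, 48] -> [48, 11, 9, 4, -11] -> 5
  [1, 34, -49] -> [1, 34, -49] -> [34, 1, -49] -> 3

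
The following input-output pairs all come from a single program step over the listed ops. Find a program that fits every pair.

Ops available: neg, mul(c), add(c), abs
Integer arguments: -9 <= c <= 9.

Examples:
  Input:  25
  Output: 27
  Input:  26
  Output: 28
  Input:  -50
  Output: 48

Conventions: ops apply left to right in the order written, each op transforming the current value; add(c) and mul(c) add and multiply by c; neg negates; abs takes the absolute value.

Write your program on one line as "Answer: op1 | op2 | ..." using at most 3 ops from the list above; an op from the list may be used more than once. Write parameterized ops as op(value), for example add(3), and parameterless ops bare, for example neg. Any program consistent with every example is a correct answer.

add(9) | add(-7) | abs

Check, running the answer program on each example:
  25 -> 34 -> 27 -> 27
  26 -> 35 -> 28 -> 28
  -50 -> -41 -> -48 -> 48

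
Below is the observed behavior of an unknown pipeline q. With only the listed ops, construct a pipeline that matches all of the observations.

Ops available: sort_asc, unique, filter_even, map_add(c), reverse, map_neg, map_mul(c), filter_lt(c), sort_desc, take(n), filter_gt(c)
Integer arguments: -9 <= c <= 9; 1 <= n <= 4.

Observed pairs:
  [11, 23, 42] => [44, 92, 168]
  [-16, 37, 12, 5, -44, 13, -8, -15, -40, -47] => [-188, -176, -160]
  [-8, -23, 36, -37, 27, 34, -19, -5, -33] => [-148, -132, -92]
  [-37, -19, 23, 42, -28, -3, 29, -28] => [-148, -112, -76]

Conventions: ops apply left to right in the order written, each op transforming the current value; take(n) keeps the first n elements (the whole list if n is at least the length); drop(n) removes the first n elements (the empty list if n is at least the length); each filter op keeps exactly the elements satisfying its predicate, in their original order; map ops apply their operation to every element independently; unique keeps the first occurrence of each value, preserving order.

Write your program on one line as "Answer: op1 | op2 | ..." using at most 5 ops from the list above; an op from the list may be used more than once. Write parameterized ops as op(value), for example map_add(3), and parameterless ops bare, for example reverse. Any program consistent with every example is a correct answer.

sort_asc | unique | take(3) | map_mul(4)

Check, running the answer program on each example:
  [11, 23, 42] -> [11, 23, 42] -> [11, 23, 42] -> [11, 23, 42] -> [44, 92, 168]
  [-16, 37, 12, 5, -44, 13, -8, -15, -40, -47] -> [-47, -44, -40, -16, -15, -8, 5, 12, 13, 37] -> [-47, -44, -40, -16, -15, -8, 5, 12, 13, 37] -> [-47, -44, -40] -> [-188, -176, -160]
  [-8, -23, 36, -37, 27, 34, -19, -5, -33] -> [-37, -33, -23, -19, -8, -5, 27, 34, 36] -> [-37, -33, -23, -19, -8, -5, 27, 34, 36] -> [-37, -33, -23] -> [-148, -132, -92]
  [-37, -19, 23, 42, -28, -3, 29, -28] -> [-37, -28, -28, -19, -3, 23, 29, 42] -> [-37, -28, -19, -3, 23, 29, 42] -> [-37, -28, -19] -> [-148, -112, -76]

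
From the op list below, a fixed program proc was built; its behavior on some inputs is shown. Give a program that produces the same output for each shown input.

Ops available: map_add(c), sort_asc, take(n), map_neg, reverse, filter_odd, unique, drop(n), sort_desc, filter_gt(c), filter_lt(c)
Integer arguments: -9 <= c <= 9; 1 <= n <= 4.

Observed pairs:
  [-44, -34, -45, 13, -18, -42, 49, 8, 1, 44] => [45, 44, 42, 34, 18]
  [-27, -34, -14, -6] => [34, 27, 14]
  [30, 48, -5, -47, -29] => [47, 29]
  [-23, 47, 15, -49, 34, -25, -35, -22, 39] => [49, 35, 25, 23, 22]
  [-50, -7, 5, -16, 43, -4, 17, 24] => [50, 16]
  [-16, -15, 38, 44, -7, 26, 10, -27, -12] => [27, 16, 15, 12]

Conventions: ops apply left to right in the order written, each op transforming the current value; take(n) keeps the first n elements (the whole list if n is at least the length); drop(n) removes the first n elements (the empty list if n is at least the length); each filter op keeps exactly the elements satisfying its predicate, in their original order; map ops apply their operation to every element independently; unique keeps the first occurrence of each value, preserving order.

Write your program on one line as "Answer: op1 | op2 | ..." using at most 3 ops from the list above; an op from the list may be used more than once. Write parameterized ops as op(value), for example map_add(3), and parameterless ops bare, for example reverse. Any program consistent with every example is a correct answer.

filter_lt(-9) | map_neg | sort_desc

Check, running the answer program on each example:
  [-44, -34, -45, 13, -18, -42, 49, 8, 1, 44] -> [-44, -34, -45, -18, -42] -> [44, 34, 45, 18, 42] -> [45, 44, 42, 34, 18]
  [-27, -34, -14, -6] -> [-27, -34, -14] -> [27, 34, 14] -> [34, 27, 14]
  [30, 48, -5, -47, -29] -> [-47, -29] -> [47, 29] -> [47, 29]
  [-23, 47, 15, -49, 34, -25, -35, -22, 39] -> [-23, -49, -25, -35, -22] -> [23, 49, 25, 35, 22] -> [49, 35, 25, 23, 22]
  [-50, -7, 5, -16, 43, -4, 17, 24] -> [-50, -16] -> [50, 16] -> [50, 16]
  [-16, -15, 38, 44, -7, 26, 10, -27, -12] -> [-16, -15, -27, -12] -> [16, 15, 27, 12] -> [27, 16, 15, 12]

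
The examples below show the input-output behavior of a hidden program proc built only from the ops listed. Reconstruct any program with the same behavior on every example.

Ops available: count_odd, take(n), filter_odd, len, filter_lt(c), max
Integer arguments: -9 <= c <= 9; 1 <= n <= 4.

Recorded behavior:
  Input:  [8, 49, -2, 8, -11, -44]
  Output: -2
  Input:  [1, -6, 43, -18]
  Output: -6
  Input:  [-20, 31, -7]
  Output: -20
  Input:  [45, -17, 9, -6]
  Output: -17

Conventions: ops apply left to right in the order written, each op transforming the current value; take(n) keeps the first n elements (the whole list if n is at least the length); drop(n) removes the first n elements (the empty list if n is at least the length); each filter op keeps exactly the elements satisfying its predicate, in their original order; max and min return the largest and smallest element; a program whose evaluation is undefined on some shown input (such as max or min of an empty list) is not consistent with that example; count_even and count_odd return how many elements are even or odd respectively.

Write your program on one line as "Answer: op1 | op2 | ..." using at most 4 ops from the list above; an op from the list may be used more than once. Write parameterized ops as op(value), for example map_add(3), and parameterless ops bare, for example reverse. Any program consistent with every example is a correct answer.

take(4) | filter_lt(0) | take(1) | max

Check, running the answer program on each example:
  [8, 49, -2, 8, -11, -44] -> [8, 49, -2, 8] -> [-2] -> [-2] -> -2
  [1, -6, 43, -18] -> [1, -6, 43, -18] -> [-6, -18] -> [-6] -> -6
  [-20, 31, -7] -> [-20, 31, -7] -> [-20, -7] -> [-20] -> -20
  [45, -17, 9, -6] -> [45, -17, 9, -6] -> [-17, -6] -> [-17] -> -17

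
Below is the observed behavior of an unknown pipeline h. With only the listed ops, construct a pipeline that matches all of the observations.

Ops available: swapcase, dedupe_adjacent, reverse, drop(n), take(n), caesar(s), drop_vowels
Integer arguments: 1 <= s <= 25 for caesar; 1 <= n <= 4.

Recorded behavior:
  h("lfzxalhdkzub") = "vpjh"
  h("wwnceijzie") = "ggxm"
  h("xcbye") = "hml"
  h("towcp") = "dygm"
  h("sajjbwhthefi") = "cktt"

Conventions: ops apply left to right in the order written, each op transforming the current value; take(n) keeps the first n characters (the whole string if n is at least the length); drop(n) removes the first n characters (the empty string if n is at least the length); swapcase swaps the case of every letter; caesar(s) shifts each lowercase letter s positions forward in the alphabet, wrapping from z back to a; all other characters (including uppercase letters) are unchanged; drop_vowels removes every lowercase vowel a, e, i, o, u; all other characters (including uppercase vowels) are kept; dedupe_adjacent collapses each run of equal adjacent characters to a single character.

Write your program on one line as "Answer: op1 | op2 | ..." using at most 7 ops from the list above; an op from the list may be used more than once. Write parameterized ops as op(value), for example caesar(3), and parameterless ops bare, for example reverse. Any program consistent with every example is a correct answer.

reverse | caesar(9) | reverse | caesar(1) | drop_vowels | take(4)

Check, running the answer program on each example:
  "lfzxalhdkzub" -> "buzkdhlaxzfl" -> "kditmqujgiou" -> "uoigjuqmtidk" -> "vpjhkvrnujel" -> "vpjhkvrnjl" -> "vpjh"
  "wwnceijzie" -> "eizjiecnww" -> "nrisrnlwff" -> "ffwlnrsirn" -> "ggxmostjso" -> "ggxmstjs" -> "ggxm"
  "xcbye" -> "eybcx" -> "nhklg" -> "glkhn" -> "hmlio" -> "hml" -> "hml"
  "towcp" -> "pcwot" -> "ylfxc" -> "cxfly" -> "dygmz" -> "dygmz" -> "dygm"
  "sajjbwhthefi" -> "ifehthwbjjas" -> "ronqcqfkssjb" -> "bjsskfqcqnor" -> "ckttlgrdrops" -> "ckttlgrdrps" -> "cktt"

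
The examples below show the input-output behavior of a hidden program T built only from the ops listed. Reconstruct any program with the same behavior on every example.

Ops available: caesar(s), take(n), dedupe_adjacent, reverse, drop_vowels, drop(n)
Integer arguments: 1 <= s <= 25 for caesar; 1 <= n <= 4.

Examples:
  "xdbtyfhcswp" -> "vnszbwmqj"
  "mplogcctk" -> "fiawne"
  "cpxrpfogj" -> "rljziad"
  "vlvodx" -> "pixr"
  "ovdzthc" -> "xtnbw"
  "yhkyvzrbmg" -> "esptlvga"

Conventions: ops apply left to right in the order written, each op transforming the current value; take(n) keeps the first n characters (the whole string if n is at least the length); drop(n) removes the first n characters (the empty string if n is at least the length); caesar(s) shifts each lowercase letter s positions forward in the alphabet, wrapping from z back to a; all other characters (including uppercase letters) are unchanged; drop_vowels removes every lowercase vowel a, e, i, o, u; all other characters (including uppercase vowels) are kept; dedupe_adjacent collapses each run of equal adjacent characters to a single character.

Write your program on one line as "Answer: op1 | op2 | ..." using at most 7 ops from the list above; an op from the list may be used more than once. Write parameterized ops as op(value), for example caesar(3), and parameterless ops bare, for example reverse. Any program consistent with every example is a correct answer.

caesar(11) | caesar(23) | caesar(23) | drop(2) | dedupe_adjacent | caesar(15)

Check, running the answer program on each example:
  "xdbtyfhcswp" -> "iomejqsndha" -> "fljbgnpkaex" -> "cigydkmhxbu" -> "gydkmhxbu" -> "gydkmhxbu" -> "vnszbwmqj"
  "mplogcctk" -> "xawzrnnev" -> "uxtwokkbs" -> "ruqtlhhyp" -> "qtlhhyp" -> "qtlhyp" -> "fiawne"
  "cpxrpfogj" -> "naicaqzru" -> "kxfzxnwor" -> "hucwuktlo" -> "cwuktlo" -> "cwuktlo" -> "rljziad"
  "vlvodx" -> "gwgzoi" -> "dtdwlf" -> "aqatic" -> "atic" -> "atic" -> "pixr"
  "ovdzthc" -> "zgokesn" -> "wdlhbpk" -> "taieymh" -> "ieymh" -> "ieymh" -> "xtnbw"
  "yhkyvzrbmg" -> "jsvjgkcmxr" -> "gpsgdhzjuo" -> "dmpdaewgrl" -> "pdaewgrl" -> "pdaewgrl" -> "esptlvga"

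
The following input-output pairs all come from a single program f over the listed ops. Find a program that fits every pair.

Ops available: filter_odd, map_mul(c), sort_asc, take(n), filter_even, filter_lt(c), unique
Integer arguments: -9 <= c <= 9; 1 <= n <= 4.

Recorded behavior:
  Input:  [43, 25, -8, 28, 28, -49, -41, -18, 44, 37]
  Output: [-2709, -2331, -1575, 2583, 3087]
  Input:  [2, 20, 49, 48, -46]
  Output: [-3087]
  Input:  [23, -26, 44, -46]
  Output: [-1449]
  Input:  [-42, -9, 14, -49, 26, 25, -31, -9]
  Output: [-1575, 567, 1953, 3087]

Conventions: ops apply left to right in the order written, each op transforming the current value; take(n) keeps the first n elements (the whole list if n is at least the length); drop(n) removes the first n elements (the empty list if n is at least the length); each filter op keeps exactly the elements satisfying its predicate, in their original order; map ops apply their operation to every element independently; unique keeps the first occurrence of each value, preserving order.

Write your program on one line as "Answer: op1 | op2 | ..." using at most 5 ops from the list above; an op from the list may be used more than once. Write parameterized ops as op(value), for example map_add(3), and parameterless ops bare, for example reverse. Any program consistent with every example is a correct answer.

map_mul(-7) | sort_asc | unique | map_mul(9) | filter_odd

Check, running the answer program on each example:
  [43, 25, -8, 28, 28, -49, -41, -18, 44, 37] -> [-301, -175, 56, -196, -196, 343, 287, 126, -308, -259] -> [-308, -301, -259, -196, -196, -175, 56, 126, 287, 343] -> [-308, -301, -259, -196, -175, 56, 126, 287, 343] -> [-2772, -2709, -2331, -1764, -1575, 504, 1134, 2583, 3087] -> [-2709, -2331, -1575, 2583, 3087]
  [2, 20, 49, 48, -46] -> [-14, -140, -343, -336, 322] -> [-343, -336, -140, -14, 322] -> [-343, -336, -140, -14, 322] -> [-3087, -3024, -1260, -126, 2898] -> [-3087]
  [23, -26, 44, -46] -> [-161, 182, -308, 322] -> [-308, -161, 182, 322] -> [-308, -161, 182, 322] -> [-2772, -1449, 1638, 2898] -> [-1449]
  [-42, -9, 14, -49, 26, 25, -31, -9] -> [294, 63, -98, 343, -182, -175, 217, 63] -> [-182, -175, -98, 63, 63, 217, 294, 343] -> [-182, -175, -98, 63, 217, 294, 343] -> [-1638, -1575, -882, 567, 1953, 2646, 3087] -> [-1575, 567, 1953, 3087]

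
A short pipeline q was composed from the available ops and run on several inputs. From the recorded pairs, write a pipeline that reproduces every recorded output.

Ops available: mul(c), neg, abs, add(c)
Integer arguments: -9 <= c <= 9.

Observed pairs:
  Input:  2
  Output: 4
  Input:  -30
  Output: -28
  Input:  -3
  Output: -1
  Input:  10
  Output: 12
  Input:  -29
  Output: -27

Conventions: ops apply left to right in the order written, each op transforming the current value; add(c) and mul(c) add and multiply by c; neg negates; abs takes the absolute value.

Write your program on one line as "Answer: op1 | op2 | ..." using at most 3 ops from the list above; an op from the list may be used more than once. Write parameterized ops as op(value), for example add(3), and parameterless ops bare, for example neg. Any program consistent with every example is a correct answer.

neg | add(-2) | neg

Check, running the answer program on each example:
  2 -> -2 -> -4 -> 4
  -30 -> 30 -> 28 -> -28
  -3 -> 3 -> 1 -> -1
  10 -> -10 -> -12 -> 12
  -29 -> 29 -> 27 -> -27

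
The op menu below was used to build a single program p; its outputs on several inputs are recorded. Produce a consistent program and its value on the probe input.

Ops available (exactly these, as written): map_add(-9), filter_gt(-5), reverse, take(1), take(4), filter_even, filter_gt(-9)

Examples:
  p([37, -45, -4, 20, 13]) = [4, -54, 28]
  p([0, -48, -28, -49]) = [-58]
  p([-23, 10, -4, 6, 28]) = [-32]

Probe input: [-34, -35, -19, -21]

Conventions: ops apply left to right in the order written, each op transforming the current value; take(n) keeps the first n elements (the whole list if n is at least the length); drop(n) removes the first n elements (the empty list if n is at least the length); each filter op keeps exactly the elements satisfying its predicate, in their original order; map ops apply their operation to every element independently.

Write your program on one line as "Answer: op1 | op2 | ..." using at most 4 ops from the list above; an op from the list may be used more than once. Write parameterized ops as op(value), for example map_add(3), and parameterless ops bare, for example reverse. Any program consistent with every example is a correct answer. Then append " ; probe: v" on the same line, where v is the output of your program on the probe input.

reverse | map_add(-9) | filter_even ; probe: [-30, -28, -44]

Check, running the answer program on each example:
  [37, -45, -4, 20, 13] -> [13, 20, -4, -45, 37] -> [4, 11, -13, -54, 28] -> [4, -54, 28]
  [0, -48, -28, -49] -> [-49, -28, -48, 0] -> [-58, -37, -57, -9] -> [-58]
  [-23, 10, -4, 6, 28] -> [28, 6, -4, 10, -23] -> [19, -3, -13, 1, -32] -> [-32]
  probe: [-34, -35, -19, -21] -> [-21, -19, -35, -34] -> [-30, -28, -44, -43] -> [-30, -28, -44]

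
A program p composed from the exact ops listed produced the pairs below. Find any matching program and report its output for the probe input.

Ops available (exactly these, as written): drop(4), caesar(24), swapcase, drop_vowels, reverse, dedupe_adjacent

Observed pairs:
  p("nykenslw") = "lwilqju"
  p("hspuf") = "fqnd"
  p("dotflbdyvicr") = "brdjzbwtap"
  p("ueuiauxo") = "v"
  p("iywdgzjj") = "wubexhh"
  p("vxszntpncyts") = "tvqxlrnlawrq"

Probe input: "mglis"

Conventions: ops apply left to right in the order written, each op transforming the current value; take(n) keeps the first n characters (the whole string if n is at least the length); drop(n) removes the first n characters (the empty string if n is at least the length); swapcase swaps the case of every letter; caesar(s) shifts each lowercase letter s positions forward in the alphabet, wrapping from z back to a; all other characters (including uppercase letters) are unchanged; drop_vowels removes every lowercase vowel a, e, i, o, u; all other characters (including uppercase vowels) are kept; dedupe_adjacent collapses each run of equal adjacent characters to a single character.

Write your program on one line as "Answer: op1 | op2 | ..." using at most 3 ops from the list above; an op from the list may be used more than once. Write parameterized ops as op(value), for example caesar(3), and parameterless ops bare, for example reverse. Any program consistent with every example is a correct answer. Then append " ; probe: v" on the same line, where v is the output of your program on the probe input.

drop_vowels | caesar(24) ; probe: "kejq"

Check, running the answer program on each example:
  "nykenslw" -> "nyknslw" -> "lwilqju"
  "hspuf" -> "hspf" -> "fqnd"
  "dotflbdyvicr" -> "dtflbdyvcr" -> "brdjzbwtap"
  "ueuiauxo" -> "x" -> "v"
  "iywdgzjj" -> "ywdgzjj" -> "wubexhh"
  "vxszntpncyts" -> "vxszntpncyts" -> "tvqxlrnlawrq"
  probe: "mglis" -> "mgls" -> "kejq"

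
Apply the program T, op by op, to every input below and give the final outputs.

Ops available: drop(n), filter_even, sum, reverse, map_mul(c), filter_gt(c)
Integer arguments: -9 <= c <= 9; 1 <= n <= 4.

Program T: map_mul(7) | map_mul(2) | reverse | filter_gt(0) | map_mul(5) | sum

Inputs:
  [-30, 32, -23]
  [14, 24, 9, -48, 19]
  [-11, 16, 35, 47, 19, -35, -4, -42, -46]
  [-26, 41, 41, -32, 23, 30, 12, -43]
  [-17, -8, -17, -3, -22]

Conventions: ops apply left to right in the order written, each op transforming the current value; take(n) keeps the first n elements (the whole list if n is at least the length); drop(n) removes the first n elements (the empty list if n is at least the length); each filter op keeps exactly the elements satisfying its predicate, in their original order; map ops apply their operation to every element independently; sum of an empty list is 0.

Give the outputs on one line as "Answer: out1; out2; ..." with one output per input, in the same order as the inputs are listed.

2240; 4620; 8190; 10290; 0

Execution, op by op:
  [-30, 32, -23] -> [-210, 224, -161] -> [-420, 448, -322] -> [-322, 448, -420] -> [448] -> [2240] -> 2240
  [14, 24, 9, -48, 19] -> [98, 168, 63, -336, 133] -> [196, 336, 126, -672, 266] -> [266, -672, 126, 336, 196] -> [266, 126, 336, 196] -> [1330, 630, 1680, 980] -> 4620
  [-11, 16, 35, 47, 19, -35, -4, -42, -46] -> [-77, 112, 245, 329, 133, -245, -28, -294, -322] -> [-154, 224, 490, 658, 266, -490, -56, -588, -644] -> [-644, -588, -56, -490, 266, 658, 490, 224, -154] -> [266, 658, 490, 224] -> [1330, 3290, 2450, 1120] -> 8190
  [-26, 41, 41, -32, 23, 30, 12, -43] -> [-182, 287, 287, -224, 161, 210, 84, -301] -> [-364, 574, 574, -448, 322, 420, 168, -602] -> [-602, 168, 420, 322, -448, 574, 574, -364] -> [168, 420, 322, 574, 574] -> [840, 2100, 1610, 2870, 2870] -> 10290
  [-17, -8, -17, -3, -22] -> [-119, -56, -119, -21, -154] -> [-238, -112, -238, -42, -308] -> [-308, -42, -238, -112, -238] -> [] -> [] -> 0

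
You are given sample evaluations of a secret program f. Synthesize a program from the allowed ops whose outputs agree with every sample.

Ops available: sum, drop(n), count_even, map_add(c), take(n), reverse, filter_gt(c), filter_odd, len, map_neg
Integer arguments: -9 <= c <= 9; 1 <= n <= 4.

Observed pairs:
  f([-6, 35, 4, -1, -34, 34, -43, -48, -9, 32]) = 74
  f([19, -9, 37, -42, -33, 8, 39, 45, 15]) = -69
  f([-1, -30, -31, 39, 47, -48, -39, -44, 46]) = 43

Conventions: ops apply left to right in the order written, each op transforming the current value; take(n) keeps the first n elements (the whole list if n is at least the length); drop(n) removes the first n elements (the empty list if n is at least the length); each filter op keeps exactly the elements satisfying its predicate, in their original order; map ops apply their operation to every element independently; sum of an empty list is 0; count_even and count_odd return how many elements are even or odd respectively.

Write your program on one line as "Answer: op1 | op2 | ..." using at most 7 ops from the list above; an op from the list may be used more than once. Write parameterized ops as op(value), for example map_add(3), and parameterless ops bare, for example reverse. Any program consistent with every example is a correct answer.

drop(4) | map_neg | map_add(-4) | map_add(6) | map_add(-1) | sum

Check, running the answer program on each example:
  [-6, 35, 4, -1, -34, 34, -43, -48, -9, 32] -> [-34, 34, -43, -48, -9, 32] -> [34, -34, 43, 48, 9, -32] -> [30, -38, 39, 44, 5, -36] -> [36, -32, 45, 50, 11, -30] -> [35, -33, 44, 49, 10, -31] -> 74
  [19, -9, 37, -42, -33, 8, 39, 45, 15] -> [-33, 8, 39, 45, 15] -> [33, -8, -39, -45, -15] -> [29, -12, -43, -49, -19] -> [35, -6, -37, -43, -13] -> [34, -7, -38, -44, -14] -> -69
  [-1, -30, -31, 39, 47, -48, -39, -44, 46] -> [47, -48, -39, -44, 46] -> [-47, 48, 39, 44, -46] -> [-51, 44, 35, 40, -50] -> [-45, 50, 41, 46, -44] -> [-46, 49, 40, 45, -45] -> 43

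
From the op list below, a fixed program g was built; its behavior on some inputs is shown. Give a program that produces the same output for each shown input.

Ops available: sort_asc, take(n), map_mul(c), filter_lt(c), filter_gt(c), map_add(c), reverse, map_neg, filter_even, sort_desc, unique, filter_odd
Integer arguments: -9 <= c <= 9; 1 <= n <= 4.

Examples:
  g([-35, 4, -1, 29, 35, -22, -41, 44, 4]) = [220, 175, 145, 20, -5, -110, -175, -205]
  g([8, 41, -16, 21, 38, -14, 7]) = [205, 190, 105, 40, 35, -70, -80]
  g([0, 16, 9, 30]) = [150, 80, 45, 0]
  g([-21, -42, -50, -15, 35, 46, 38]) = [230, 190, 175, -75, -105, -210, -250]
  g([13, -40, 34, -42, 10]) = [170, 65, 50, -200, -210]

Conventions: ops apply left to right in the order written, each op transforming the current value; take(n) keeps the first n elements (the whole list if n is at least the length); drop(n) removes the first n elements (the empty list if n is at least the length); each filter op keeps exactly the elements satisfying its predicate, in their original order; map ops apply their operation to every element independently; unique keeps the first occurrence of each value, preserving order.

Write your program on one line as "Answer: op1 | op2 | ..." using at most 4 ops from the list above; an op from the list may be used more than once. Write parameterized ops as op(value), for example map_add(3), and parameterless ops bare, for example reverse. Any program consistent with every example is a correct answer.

map_mul(5) | sort_asc | unique | reverse

Check, running the answer program on each example:
  [-35, 4, -1, 29, 35, -22, -41, 44, 4] -> [-175, 20, -5, 145, 175, -110, -205, 220, 20] -> [-205, -175, -110, -5, 20, 20, 145, 175, 220] -> [-205, -175, -110, -5, 20, 145, 175, 220] -> [220, 175, 145, 20, -5, -110, -175, -205]
  [8, 41, -16, 21, 38, -14, 7] -> [40, 205, -80, 105, 190, -70, 35] -> [-80, -70, 35, 40, 105, 190, 205] -> [-80, -70, 35, 40, 105, 190, 205] -> [205, 190, 105, 40, 35, -70, -80]
  [0, 16, 9, 30] -> [0, 80, 45, 150] -> [0, 45, 80, 150] -> [0, 45, 80, 150] -> [150, 80, 45, 0]
  [-21, -42, -50, -15, 35, 46, 38] -> [-105, -210, -250, -75, 175, 230, 190] -> [-250, -210, -105, -75, 175, 190, 230] -> [-250, -210, -105, -75, 175, 190, 230] -> [230, 190, 175, -75, -105, -210, -250]
  [13, -40, 34, -42, 10] -> [65, -200, 170, -210, 50] -> [-210, -200, 50, 65, 170] -> [-210, -200, 50, 65, 170] -> [170, 65, 50, -200, -210]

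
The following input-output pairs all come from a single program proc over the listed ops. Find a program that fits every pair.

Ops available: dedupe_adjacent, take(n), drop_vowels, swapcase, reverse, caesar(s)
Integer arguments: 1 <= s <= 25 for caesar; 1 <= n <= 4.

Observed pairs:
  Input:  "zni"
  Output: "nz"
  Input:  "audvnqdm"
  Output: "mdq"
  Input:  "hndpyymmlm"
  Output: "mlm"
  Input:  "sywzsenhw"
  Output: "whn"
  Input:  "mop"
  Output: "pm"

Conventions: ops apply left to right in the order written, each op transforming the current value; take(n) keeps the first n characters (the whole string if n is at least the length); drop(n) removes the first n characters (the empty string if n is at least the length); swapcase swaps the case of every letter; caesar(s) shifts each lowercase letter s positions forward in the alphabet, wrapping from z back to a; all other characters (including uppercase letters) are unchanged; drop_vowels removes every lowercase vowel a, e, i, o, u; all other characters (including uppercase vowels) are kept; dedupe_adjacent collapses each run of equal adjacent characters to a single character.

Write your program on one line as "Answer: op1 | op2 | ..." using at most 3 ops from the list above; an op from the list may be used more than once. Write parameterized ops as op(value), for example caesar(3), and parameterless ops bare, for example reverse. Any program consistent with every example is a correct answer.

reverse | take(3) | drop_vowels

Check, running the answer program on each example:
  "zni" -> "inz" -> "inz" -> "nz"
  "audvnqdm" -> "mdqnvdua" -> "mdq" -> "mdq"
  "hndpyymmlm" -> "mlmmyypdnh" -> "mlm" -> "mlm"
  "sywzsenhw" -> "whneszwys" -> "whn" -> "whn"
  "mop" -> "pom" -> "pom" -> "pm"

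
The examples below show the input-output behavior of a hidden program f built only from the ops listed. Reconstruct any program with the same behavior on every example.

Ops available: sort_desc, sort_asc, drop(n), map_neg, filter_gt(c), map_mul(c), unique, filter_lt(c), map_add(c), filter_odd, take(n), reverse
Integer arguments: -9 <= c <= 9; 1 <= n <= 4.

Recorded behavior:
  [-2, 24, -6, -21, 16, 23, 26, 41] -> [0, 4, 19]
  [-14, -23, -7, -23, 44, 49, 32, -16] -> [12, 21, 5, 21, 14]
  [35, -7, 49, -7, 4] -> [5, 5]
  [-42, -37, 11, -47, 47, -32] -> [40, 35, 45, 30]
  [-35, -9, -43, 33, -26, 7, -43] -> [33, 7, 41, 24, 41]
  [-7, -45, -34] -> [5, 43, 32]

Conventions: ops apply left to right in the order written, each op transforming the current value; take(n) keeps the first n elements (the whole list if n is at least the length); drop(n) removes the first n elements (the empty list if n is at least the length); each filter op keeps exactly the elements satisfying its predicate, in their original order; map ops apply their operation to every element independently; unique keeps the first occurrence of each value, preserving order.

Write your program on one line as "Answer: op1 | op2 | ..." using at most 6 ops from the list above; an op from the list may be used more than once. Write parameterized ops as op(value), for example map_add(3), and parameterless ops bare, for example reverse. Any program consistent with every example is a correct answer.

reverse | filter_lt(2) | map_neg | map_add(-2) | reverse

Check, running the answer program on each example:
  [-2, 24, -6, -21, 16, 23, 26, 41] -> [41, 26, 23, 16, -21, -6, 24, -2] -> [-21, -6, -2] -> [21, 6, 2] -> [19, 4, 0] -> [0, 4, 19]
  [-14, -23, -7, -23, 44, 49, 32, -16] -> [-16, 32, 49, 44, -23, -7, -23, -14] -> [-16, -23, -7, -23, -14] -> [16, 23, 7, 23, 14] -> [14, 21, 5, 21, 12] -> [12, 21, 5, 21, 14]
  [35, -7, 49, -7, 4] -> [4, -7, 49, -7, 35] -> [-7, -7] -> [7, 7] -> [5, 5] -> [5, 5]
  [-42, -37, 11, -47, 47, -32] -> [-32, 47, -47, 11, -37, -42] -> [-32, -47, -37, -42] -> [32, 47, 37, 42] -> [30, 45, 35, 40] -> [40, 35, 45, 30]
  [-35, -9, -43, 33, -26, 7, -43] -> [-43, 7, -26, 33, -43, -9, -35] -> [-43, -26, -43, -9, -35] -> [43, 26, 43, 9, 35] -> [41, 24, 41, 7, 33] -> [33, 7, 41, 24, 41]
  [-7, -45, -34] -> [-34, -45, -7] -> [-34, -45, -7] -> [34, 45, 7] -> [32, 43, 5] -> [5, 43, 32]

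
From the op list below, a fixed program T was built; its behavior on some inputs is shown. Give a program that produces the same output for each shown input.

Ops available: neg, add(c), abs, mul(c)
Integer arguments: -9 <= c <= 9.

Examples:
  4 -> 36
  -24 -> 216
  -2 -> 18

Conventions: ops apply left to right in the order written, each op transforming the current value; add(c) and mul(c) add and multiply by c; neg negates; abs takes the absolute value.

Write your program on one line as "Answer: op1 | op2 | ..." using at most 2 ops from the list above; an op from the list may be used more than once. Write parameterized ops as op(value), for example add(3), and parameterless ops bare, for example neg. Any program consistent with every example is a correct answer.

abs | mul(9)

Check, running the answer program on each example:
  4 -> 4 -> 36
  -24 -> 24 -> 216
  -2 -> 2 -> 18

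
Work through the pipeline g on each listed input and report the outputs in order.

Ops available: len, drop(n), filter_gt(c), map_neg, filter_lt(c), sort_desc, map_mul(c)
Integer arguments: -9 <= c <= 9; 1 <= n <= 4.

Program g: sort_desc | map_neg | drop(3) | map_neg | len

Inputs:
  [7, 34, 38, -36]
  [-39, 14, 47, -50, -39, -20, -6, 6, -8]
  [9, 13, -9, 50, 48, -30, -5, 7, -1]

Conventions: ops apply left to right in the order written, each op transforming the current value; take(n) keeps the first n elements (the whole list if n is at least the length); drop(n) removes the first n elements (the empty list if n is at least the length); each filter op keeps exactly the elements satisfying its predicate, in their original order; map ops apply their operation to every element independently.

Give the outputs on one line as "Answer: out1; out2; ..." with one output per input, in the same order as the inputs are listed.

1; 6; 6

Execution, op by op:
  [7, 34, 38, -36] -> [38, 34, 7, -36] -> [-38, -34, -7, 36] -> [36] -> [-36] -> 1
  [-39, 14, 47, -50, -39, -20, -6, 6, -8] -> [47, 14, 6, -6, -8, -20, -39, -39, -50] -> [-47, -14, -6, 6, 8, 20, 39, 39, 50] -> [6, 8, 20, 39, 39, 50] -> [-6, -8, -20, -39, -39, -50] -> 6
  [9, 13, -9, 50, 48, -30, -5, 7, -1] -> [50, 48, 13, 9, 7, -1, -5, -9, -30] -> [-50, -48, -13, -9, -7, 1, 5, 9, 30] -> [-9, -7, 1, 5, 9, 30] -> [9, 7, -1, -5, -9, -30] -> 6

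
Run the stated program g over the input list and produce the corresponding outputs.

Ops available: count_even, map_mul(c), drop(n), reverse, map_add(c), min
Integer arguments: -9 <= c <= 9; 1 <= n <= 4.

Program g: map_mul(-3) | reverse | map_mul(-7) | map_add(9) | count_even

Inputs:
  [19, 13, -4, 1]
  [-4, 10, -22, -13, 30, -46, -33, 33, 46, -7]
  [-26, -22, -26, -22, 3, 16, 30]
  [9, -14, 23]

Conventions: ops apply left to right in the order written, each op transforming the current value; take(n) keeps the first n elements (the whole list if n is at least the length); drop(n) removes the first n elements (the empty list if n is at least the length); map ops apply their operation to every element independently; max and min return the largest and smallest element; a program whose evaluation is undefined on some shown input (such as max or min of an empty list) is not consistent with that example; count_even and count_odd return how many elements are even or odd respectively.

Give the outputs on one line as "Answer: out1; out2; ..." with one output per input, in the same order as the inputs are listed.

3; 4; 1; 2

Execution, op by op:
  [19, 13, -4, 1] -> [-57, -39, 12, -3] -> [-3, 12, -39, -57] -> [21, -84, 273, 399] -> [30, -75, 282, 408] -> 3
  [-4, 10, -22, -13, 30, -46, -33, 33, 46, -7] -> [12, -30, 66, 39, -90, 138, 99, -99, -138, 21] -> [21, -138, -99, 99, 138, -90, 39, 66, -30, 12] -> [-147, 966, 693, -693, -966, 630, -273, -462, 210, -84] -> [-138, 975, 702, -684, -957, 639, -264, -453, 219, -75] -> 4
  [-26, -22, -26, -22, 3, 16, 30] -> [78, 66, 78, 66, -9, -48, -90] -> [-90, -48, -9, 66, 78, 66, 78] -> [630, 336, 63, -462, -546, -462, -546] -> [639, 345, 72, -453, -537, -453, -537] -> 1
  [9, -14, 23] -> [-27, 42, -69] -> [-69, 42, -27] -> [483, -294, 189] -> [492, -285, 198] -> 2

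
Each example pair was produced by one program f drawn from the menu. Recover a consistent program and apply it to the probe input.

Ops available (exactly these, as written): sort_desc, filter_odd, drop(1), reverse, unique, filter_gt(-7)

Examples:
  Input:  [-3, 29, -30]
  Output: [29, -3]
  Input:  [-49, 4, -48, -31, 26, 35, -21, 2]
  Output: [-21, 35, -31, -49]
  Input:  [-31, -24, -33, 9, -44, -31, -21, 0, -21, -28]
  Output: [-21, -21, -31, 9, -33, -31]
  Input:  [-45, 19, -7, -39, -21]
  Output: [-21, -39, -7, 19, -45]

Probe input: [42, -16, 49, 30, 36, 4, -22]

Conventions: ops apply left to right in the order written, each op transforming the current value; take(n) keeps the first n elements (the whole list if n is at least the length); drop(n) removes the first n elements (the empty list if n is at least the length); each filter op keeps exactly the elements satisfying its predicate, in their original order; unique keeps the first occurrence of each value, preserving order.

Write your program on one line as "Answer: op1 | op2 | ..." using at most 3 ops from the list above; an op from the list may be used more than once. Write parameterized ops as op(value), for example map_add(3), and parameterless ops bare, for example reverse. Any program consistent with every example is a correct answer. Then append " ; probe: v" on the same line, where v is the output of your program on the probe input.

reverse | filter_odd ; probe: [49]

Check, running the answer program on each example:
  [-3, 29, -30] -> [-30, 29, -3] -> [29, -3]
  [-49, 4, -48, -31, 26, 35, -21, 2] -> [2, -21, 35, 26, -31, -48, 4, -49] -> [-21, 35, -31, -49]
  [-31, -24, -33, 9, -44, -31, -21, 0, -21, -28] -> [-28, -21, 0, -21, -31, -44, 9, -33, -24, -31] -> [-21, -21, -31, 9, -33, -31]
  [-45, 19, -7, -39, -21] -> [-21, -39, -7, 19, -45] -> [-21, -39, -7, 19, -45]
  probe: [42, -16, 49, 30, 36, 4, -22] -> [-22, 4, 36, 30, 49, -16, 42] -> [49]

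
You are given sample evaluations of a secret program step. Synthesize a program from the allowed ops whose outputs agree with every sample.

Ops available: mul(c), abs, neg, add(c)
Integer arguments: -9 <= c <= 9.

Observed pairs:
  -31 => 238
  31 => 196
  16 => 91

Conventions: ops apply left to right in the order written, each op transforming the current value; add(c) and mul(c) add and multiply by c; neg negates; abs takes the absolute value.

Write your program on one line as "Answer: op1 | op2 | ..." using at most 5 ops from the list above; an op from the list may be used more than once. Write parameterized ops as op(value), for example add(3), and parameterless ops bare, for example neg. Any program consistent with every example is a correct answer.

add(5) | add(-8) | mul(7) | neg | abs

Check, running the answer program on each example:
  -31 -> -26 -> -34 -> -238 -> 238 -> 238
  31 -> 36 -> 28 -> 196 -> -196 -> 196
  16 -> 21 -> 13 -> 91 -> -91 -> 91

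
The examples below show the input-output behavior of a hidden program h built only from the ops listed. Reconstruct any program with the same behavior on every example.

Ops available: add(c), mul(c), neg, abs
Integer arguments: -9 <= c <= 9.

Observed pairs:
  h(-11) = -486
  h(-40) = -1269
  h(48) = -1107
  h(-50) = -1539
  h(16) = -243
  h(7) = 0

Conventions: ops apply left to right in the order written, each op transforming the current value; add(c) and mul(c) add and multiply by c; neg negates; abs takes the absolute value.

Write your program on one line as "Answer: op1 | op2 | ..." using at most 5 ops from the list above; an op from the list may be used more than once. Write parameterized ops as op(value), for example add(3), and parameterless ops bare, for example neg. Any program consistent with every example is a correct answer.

add(-7) | mul(3) | mul(9) | abs | neg

Check, running the answer program on each example:
  -11 -> -18 -> -54 -> -486 -> 486 -> -486
  -40 -> -47 -> -141 -> -1269 -> 1269 -> -1269
  48 -> 41 -> 123 -> 1107 -> 1107 -> -1107
  -50 -> -57 -> -171 -> -1539 -> 1539 -> -1539
  16 -> 9 -> 27 -> 243 -> 243 -> -243
  7 -> 0 -> 0 -> 0 -> 0 -> 0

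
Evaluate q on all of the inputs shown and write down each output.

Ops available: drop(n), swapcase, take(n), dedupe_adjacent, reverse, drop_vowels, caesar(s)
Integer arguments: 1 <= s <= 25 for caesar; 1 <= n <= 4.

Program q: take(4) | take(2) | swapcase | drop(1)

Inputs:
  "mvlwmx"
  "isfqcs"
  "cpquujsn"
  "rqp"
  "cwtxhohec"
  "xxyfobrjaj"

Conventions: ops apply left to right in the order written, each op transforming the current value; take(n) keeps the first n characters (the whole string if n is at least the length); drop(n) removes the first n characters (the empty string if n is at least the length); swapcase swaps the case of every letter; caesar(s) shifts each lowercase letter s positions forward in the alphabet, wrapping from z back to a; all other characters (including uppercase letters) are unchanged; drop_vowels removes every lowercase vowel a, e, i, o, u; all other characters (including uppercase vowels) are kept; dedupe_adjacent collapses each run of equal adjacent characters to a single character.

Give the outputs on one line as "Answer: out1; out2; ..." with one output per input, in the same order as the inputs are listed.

"V"; "S"; "P"; "Q"; "W"; "X"

Execution, op by op:
  "mvlwmx" -> "mvlw" -> "mv" -> "MV" -> "V"
  "isfqcs" -> "isfq" -> "is" -> "IS" -> "S"
  "cpquujsn" -> "cpqu" -> "cp" -> "CP" -> "P"
  "rqp" -> "rqp" -> "rq" -> "RQ" -> "Q"
  "cwtxhohec" -> "cwtx" -> "cw" -> "CW" -> "W"
  "xxyfobrjaj" -> "xxyf" -> "xx" -> "XX" -> "X"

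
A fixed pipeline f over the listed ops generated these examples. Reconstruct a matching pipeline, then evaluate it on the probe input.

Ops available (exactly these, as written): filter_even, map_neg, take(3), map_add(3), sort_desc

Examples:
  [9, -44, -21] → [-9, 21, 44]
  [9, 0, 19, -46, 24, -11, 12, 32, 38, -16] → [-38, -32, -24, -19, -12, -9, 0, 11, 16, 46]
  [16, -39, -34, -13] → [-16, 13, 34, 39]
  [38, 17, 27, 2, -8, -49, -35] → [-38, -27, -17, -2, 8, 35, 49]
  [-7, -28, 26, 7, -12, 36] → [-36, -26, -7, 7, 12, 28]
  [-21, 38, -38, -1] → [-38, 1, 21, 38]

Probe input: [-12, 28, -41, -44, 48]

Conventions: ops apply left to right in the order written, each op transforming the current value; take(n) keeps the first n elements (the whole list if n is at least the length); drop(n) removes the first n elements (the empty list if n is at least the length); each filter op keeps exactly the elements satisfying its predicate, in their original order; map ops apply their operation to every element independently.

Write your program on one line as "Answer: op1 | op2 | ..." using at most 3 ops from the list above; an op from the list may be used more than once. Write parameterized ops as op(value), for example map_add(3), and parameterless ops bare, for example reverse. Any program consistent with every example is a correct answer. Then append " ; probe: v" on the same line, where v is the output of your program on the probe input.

sort_desc | map_neg ; probe: [-48, -28, 12, 41, 44]

Check, running the answer program on each example:
  [9, -44, -21] -> [9, -21, -44] -> [-9, 21, 44]
  [9, 0, 19, -46, 24, -11, 12, 32, 38, -16] -> [38, 32, 24, 19, 12, 9, 0, -11, -16, -46] -> [-38, -32, -24, -19, -12, -9, 0, 11, 16, 46]
  [16, -39, -34, -13] -> [16, -13, -34, -39] -> [-16, 13, 34, 39]
  [38, 17, 27, 2, -8, -49, -35] -> [38, 27, 17, 2, -8, -35, -49] -> [-38, -27, -17, -2, 8, 35, 49]
  [-7, -28, 26, 7, -12, 36] -> [36, 26, 7, -7, -12, -28] -> [-36, -26, -7, 7, 12, 28]
  [-21, 38, -38, -1] -> [38, -1, -21, -38] -> [-38, 1, 21, 38]
  probe: [-12, 28, -41, -44, 48] -> [48, 28, -12, -41, -44] -> [-48, -28, 12, 41, 44]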